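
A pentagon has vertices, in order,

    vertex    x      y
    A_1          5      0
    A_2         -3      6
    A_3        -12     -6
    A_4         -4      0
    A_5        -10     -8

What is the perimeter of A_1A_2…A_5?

|A_1A_2| = √((-8)² + (6)²) = √100 = 10
|A_2A_3| = √((-9)² + (-12)²) = √225 = 15
|A_3A_4| = √((8)² + (6)²) = √100 = 10
|A_4A_5| = √((-6)² + (-8)²) = √100 = 10
|A_5A_1| = √((15)² + (8)²) = √289 = 17
Perimeter = 10 + 15 + 10 + 10 + 17 = 62.

62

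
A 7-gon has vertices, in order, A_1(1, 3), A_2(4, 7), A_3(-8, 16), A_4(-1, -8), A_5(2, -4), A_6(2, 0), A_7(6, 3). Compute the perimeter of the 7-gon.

|A_1A_2| = √((3)² + (4)²) = √25 = 5
|A_2A_3| = √((-12)² + (9)²) = √225 = 15
|A_3A_4| = √((7)² + (-24)²) = √625 = 25
|A_4A_5| = √((3)² + (4)²) = √25 = 5
|A_5A_6| = √((0)² + (4)²) = √16 = 4
|A_6A_7| = √((4)² + (3)²) = √25 = 5
|A_7A_1| = √((-5)² + (0)²) = √25 = 5
Perimeter = 5 + 15 + 25 + 5 + 4 + 5 + 5 = 64.

64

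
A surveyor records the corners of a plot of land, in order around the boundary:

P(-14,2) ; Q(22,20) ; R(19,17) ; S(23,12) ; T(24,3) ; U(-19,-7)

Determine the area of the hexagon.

Apply the shoelace formula: 2A = Σ (x_i·y_{i+1} − x_{i+1}·y_i), indices taken mod 6.
Cross-terms: -324, -6, -163, -219, -111, -136  ⇒  Σ = -959
Area = |Σ|/2 = 479.5.

479.5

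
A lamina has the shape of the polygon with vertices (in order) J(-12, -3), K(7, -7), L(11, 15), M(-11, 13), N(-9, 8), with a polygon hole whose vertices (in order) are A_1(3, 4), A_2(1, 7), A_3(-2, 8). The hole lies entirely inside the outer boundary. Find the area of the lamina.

Outer boundary:
Apply the surveyor's formula: 2A = Σ (x_i·y_{i+1} − x_{i+1}·y_i), indices taken mod 5.
Σ = (105) + (182) + (308) + (29) + (123) = 747
Area = |Σ|/2 = 373.5.
Hole:
Cross-terms: 17, 22, -32  ⇒  Σ = 7
Area = |Σ|/2 = 3.5.
Net area = 373.5 − 3.5 = 370.

370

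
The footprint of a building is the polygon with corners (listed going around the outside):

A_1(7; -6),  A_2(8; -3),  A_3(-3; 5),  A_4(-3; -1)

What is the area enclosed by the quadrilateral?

Cross-terms: 27, 31, 18, 25  ⇒  Σ = 101
Area = |Σ|/2 = 50.5.

50.5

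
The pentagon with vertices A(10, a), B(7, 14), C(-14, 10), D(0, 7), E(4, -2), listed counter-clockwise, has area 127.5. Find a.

The doubled signed area Σ (x_i y_{i+1} − x_{i+1} y_i) is linear in a.
With a=0 it equals 300; the coefficient of a is -3 (from the two edges through A).
So -3·a + 300 = 2·127.5 = 255 ⇒ a = 15.

15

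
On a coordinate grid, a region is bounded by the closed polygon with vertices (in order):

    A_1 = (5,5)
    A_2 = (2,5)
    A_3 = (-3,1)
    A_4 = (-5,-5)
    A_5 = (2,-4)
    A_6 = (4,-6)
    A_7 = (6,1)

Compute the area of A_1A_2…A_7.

Apply Gauss's area formula: 2A = Σ (x_i·y_{i+1} − x_{i+1}·y_i), indices taken mod 7.
A_1→A_2: (5)(5) − (2)(5) = 15
A_2→A_3: (2)(1) − (-3)(5) = 17
A_3→A_4: (-3)(-5) − (-5)(1) = 20
A_4→A_5: (-5)(-4) − (2)(-5) = 30
A_5→A_6: (2)(-6) − (4)(-4) = 4
A_6→A_7: (4)(1) − (6)(-6) = 40
A_7→A_1: (6)(5) − (5)(1) = 25
Σ = 151
Area = |Σ|/2 = 75.5.

75.5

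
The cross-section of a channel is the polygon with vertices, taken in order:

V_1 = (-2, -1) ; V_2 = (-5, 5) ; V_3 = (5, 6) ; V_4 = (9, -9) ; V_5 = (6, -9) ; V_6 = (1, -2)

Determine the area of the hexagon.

102

Σ = (-15) + (-55) + (-99) + (-27) + (-3) + (-5) = -204
Area = |Σ|/2 = 102.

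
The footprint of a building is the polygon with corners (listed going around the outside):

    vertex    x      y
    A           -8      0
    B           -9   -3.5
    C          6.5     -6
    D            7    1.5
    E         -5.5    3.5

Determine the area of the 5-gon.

Σ = (28) + (76.75) + (51.75) + (32.75) + (28) = 217.25
Area = |Σ|/2 = 108.625.

108.625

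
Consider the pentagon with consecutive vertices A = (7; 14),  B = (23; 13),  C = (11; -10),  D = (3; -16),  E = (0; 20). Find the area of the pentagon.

415

Apply the surveyor's formula: 2A = Σ (x_i·y_{i+1} − x_{i+1}·y_i), indices taken mod 5.
A→B: (7)(13) − (23)(14) = -231
B→C: (23)(-10) − (11)(13) = -373
C→D: (11)(-16) − (3)(-10) = -146
D→E: (3)(20) − (0)(-16) = 60
E→A: (0)(14) − (7)(20) = -140
Σ = -830
Area = |Σ|/2 = 415.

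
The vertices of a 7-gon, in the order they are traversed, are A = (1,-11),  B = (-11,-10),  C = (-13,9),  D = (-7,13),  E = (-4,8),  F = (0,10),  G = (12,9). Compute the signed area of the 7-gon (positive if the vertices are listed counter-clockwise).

-385.5

Apply the surveyor's formula: 2A = Σ (x_i·y_{i+1} − x_{i+1}·y_i), indices taken mod 7.
A→B: (1)(-10) − (-11)(-11) = -131
B→C: (-11)(9) − (-13)(-10) = -229
C→D: (-13)(13) − (-7)(9) = -106
D→E: (-7)(8) − (-4)(13) = -4
E→F: (-4)(10) − (0)(8) = -40
F→G: (0)(9) − (12)(10) = -120
G→A: (12)(-11) − (1)(9) = -141
Σ = -771
Signed area = Σ/2 = -385.5 (negative ⇒ clockwise traversal).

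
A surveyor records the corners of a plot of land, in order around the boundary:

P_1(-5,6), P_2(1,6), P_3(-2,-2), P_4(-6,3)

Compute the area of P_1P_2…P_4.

Apply the shoelace formula: 2A = Σ (x_i·y_{i+1} − x_{i+1}·y_i), indices taken mod 4.
Cross-terms: -36, 10, -18, -21  ⇒  Σ = -65
Area = |Σ|/2 = 32.5.

32.5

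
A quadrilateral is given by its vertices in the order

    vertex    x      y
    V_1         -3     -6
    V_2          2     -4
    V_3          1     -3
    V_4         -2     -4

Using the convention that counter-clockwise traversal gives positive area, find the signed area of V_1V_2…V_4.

Σ = (24) + (-2) + (-10) + (0) = 12
Signed area = Σ/2 = 6 (positive ⇒ counter-clockwise traversal).

6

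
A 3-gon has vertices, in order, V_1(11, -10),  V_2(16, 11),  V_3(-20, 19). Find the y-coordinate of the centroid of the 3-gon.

Apply the surveyor's formula. First the cross-terms c_i = x_i·y_{i+1} − x_{i+1}·y_i:
  281, 524, -9  ⇒  2A = 796, A = 398.
Then Σ (y_i + y_{i+1})·c_i = 15920, so ȳ = 15920 / (6·398) = 20/3.

20/3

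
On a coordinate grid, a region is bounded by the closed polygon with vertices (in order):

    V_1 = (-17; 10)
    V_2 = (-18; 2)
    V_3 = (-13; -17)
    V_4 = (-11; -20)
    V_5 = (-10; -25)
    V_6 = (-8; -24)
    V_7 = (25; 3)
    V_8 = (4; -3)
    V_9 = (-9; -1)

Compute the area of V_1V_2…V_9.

508.5

Cross-terms: 146, 332, 73, 75, 40, 576, -87, -31, -107  ⇒  Σ = 1017
Area = |Σ|/2 = 508.5.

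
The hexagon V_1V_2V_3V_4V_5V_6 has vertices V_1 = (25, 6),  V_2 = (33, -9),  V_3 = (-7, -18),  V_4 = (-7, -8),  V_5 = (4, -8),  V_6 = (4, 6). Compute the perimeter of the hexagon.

114

|V_1V_2| = √((8)² + (-15)²) = √289 = 17
|V_2V_3| = √((-40)² + (-9)²) = √1681 = 41
|V_3V_4| = √((0)² + (10)²) = √100 = 10
|V_4V_5| = √((11)² + (0)²) = √121 = 11
|V_5V_6| = √((0)² + (14)²) = √196 = 14
|V_6V_1| = √((21)² + (0)²) = √441 = 21
Perimeter = 17 + 41 + 10 + 11 + 14 + 21 = 114.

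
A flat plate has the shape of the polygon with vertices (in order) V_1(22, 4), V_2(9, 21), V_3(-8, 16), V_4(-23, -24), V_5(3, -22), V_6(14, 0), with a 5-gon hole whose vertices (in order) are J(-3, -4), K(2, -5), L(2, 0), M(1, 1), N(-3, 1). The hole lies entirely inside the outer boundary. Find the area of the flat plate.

1093

Outer boundary:
Apply the shoelace formula: 2A = Σ (x_i·y_{i+1} − x_{i+1}·y_i), indices taken mod 6.
Σ = (426) + (312) + (560) + (578) + (308) + (56) = 2240
Area = |Σ|/2 = 1120.
Hole:
Apply the shoelace (surveyor's) formula: 2A = Σ (x_i·y_{i+1} − x_{i+1}·y_i), indices taken mod 5.
Σ = (23) + (10) + (2) + (4) + (15) = 54
Area = |Σ|/2 = 27.
Net area = 1120 − 27 = 1093.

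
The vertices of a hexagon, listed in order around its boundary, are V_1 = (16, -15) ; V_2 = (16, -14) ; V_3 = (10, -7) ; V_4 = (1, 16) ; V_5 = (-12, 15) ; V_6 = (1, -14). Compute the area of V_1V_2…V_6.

390

Cross-terms: 16, 28, 167, 207, 153, 209  ⇒  Σ = 780
Area = |Σ|/2 = 390.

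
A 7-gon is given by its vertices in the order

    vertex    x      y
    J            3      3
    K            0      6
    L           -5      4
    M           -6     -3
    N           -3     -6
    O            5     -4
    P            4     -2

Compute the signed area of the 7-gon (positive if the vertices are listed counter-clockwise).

Apply the shoelace formula: 2A = Σ (x_i·y_{i+1} − x_{i+1}·y_i), indices taken mod 7.
Σ = (18) + (30) + (39) + (27) + (42) + (6) + (18) = 180
Signed area = Σ/2 = 90 (positive ⇒ counter-clockwise traversal).

90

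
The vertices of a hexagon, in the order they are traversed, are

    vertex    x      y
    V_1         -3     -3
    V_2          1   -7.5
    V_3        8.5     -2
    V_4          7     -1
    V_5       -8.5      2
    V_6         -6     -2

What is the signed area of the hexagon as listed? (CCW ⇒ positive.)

69.625

Apply the surveyor's formula: 2A = Σ (x_i·y_{i+1} − x_{i+1}·y_i), indices taken mod 6.
V_1→V_2: (-3)(-7.5) − (1)(-3) = 25.5
V_2→V_3: (1)(-2) − (8.5)(-7.5) = 61.75
V_3→V_4: (8.5)(-1) − (7)(-2) = 5.5
V_4→V_5: (7)(2) − (-8.5)(-1) = 5.5
V_5→V_6: (-8.5)(-2) − (-6)(2) = 29
V_6→V_1: (-6)(-3) − (-3)(-2) = 12
Σ = 139.25
Signed area = Σ/2 = 69.625 (positive ⇒ counter-clockwise traversal).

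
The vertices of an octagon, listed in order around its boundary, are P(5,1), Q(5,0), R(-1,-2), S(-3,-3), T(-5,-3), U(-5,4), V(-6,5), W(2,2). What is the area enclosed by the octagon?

Apply the shoelace (surveyor's) formula: 2A = Σ (x_i·y_{i+1} − x_{i+1}·y_i), indices taken mod 8.
Σ = (-5) + (-10) + (-3) + (-6) + (-35) + (-1) + (-22) + (-8) = -90
Area = |Σ|/2 = 45.

45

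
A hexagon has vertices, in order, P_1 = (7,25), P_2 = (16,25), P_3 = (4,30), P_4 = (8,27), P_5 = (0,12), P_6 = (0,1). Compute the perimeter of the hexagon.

80

|P_1P_2| = √((9)² + (0)²) = √81 = 9
|P_2P_3| = √((-12)² + (5)²) = √169 = 13
|P_3P_4| = √((4)² + (-3)²) = √25 = 5
|P_4P_5| = √((-8)² + (-15)²) = √289 = 17
|P_5P_6| = √((0)² + (-11)²) = √121 = 11
|P_6P_1| = √((7)² + (24)²) = √625 = 25
Perimeter = 9 + 13 + 5 + 17 + 11 + 25 = 80.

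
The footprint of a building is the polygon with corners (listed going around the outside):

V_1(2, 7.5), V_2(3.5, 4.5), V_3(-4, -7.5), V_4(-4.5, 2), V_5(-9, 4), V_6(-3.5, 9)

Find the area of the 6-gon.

Apply the shoelace formula: 2A = Σ (x_i·y_{i+1} − x_{i+1}·y_i), indices taken mod 6.
Σ = (-17.25) + (-8.25) + (-41.75) + (0) + (-67) + (-44.25) = -178.5
Area = |Σ|/2 = 89.25.

89.25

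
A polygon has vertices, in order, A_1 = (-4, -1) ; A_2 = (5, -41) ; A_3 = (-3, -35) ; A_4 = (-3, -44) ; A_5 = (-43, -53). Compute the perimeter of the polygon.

|A_1A_2| = √((9)² + (-40)²) = √1681 = 41
|A_2A_3| = √((-8)² + (6)²) = √100 = 10
|A_3A_4| = √((0)² + (-9)²) = √81 = 9
|A_4A_5| = √((-40)² + (-9)²) = √1681 = 41
|A_5A_1| = √((39)² + (52)²) = √4225 = 65
Perimeter = 41 + 10 + 9 + 41 + 65 = 166.

166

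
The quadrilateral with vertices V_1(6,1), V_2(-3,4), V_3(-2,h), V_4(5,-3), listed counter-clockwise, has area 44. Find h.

Write out the shoelace sum; only the two edges meeting at V_3 involve h:
2·Area = [((-3)·h − (-2)·4) + ((-2)·(-3) − 5·h)] + 50
       = -8·h + 64 = 88
⇒ h = -3.

-3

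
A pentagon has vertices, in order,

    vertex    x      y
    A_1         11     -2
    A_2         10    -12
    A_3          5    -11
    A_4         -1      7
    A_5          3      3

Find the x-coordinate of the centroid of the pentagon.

Apply the shoelace (surveyor's) formula. First the cross-terms c_i = x_i·y_{i+1} − x_{i+1}·y_i:
  -112, -50, 24, -24, -39  ⇒  2A = -201, A = -100.5.
Then Σ (x_i + x_{i+1})·c_i = -3600, so x̄ = -3600 / (6·(-100.5)) = 400/67.

400/67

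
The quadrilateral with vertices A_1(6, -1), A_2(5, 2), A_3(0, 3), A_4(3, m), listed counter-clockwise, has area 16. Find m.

The doubled signed area Σ (x_i y_{i+1} − x_{i+1} y_i) is linear in m.
With m=0 it equals 20; the coefficient of m is -6 (from the two edges through A_4).
So -6·m + 20 = 2·16 = 32 ⇒ m = -2.

-2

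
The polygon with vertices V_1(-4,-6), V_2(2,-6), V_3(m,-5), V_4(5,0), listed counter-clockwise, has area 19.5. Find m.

The doubled signed area Σ (x_i y_{i+1} − x_{i+1} y_i) is linear in m.
With m=0 it equals 21; the coefficient of m is 6 (from the two edges through V_3).
So 6·m + 21 = 2·19.5 = 39 ⇒ m = 3.

3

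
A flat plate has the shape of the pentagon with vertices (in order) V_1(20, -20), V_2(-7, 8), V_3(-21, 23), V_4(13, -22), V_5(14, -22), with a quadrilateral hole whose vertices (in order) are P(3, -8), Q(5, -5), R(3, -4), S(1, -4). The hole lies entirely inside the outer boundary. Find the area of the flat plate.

Outer boundary:
Apply the shoelace formula: 2A = Σ (x_i·y_{i+1} − x_{i+1}·y_i), indices taken mod 5.
Σ = (20) + (7) + (163) + (22) + (160) = 372
Area = |Σ|/2 = 186.
Hole:
Apply the shoelace (surveyor's) formula: 2A = Σ (x_i·y_{i+1} − x_{i+1}·y_i), indices taken mod 4.
P→Q: (3)(-5) − (5)(-8) = 25
Q→R: (5)(-4) − (3)(-5) = -5
R→S: (3)(-4) − (1)(-4) = -8
S→P: (1)(-8) − (3)(-4) = 4
Σ = 16
Area = |Σ|/2 = 8.
Net area = 186 − 8 = 178.

178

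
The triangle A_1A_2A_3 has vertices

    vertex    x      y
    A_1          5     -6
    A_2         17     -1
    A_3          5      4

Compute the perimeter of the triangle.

36

|A_1A_2| = √((12)² + (5)²) = √169 = 13
|A_2A_3| = √((-12)² + (5)²) = √169 = 13
|A_3A_1| = √((0)² + (-10)²) = √100 = 10
Perimeter = 13 + 13 + 10 = 36.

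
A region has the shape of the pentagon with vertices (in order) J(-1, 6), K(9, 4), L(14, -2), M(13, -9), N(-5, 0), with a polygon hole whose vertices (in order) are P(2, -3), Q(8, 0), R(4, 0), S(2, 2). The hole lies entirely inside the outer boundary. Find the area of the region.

Outer boundary:
Apply Gauss's area formula: 2A = Σ (x_i·y_{i+1} − x_{i+1}·y_i), indices taken mod 5.
Σ = (-58) + (-74) + (-100) + (-45) + (-30) = -307
Area = |Σ|/2 = 153.5.
Hole:
Apply the shoelace formula: 2A = Σ (x_i·y_{i+1} − x_{i+1}·y_i), indices taken mod 4.
Σ = (24) + (0) + (8) + (-10) = 22
Area = |Σ|/2 = 11.
Net area = 153.5 − 11 = 142.5.

142.5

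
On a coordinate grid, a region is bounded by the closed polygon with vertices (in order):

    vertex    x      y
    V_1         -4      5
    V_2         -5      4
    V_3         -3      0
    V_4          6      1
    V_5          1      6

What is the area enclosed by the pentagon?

41

Apply Gauss's area formula: 2A = Σ (x_i·y_{i+1} − x_{i+1}·y_i), indices taken mod 5.
V_1→V_2: (-4)(4) − (-5)(5) = 9
V_2→V_3: (-5)(0) − (-3)(4) = 12
V_3→V_4: (-3)(1) − (6)(0) = -3
V_4→V_5: (6)(6) − (1)(1) = 35
V_5→V_1: (1)(5) − (-4)(6) = 29
Σ = 82
Area = |Σ|/2 = 41.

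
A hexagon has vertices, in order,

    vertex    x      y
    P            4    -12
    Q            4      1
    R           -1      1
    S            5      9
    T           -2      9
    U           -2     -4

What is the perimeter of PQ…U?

58

|PQ| = √((0)² + (13)²) = √169 = 13
|QR| = √((-5)² + (0)²) = √25 = 5
|RS| = √((6)² + (8)²) = √100 = 10
|ST| = √((-7)² + (0)²) = √49 = 7
|TU| = √((0)² + (-13)²) = √169 = 13
|UP| = √((6)² + (-8)²) = √100 = 10
Perimeter = 13 + 5 + 10 + 7 + 13 + 10 = 58.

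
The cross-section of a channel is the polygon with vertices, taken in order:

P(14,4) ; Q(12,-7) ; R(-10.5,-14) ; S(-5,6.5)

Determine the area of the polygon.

Apply the surveyor's formula: 2A = Σ (x_i·y_{i+1} − x_{i+1}·y_i), indices taken mod 4.
Cross-terms: -146, -241.5, -138.25, -111  ⇒  Σ = -636.75
Area = |Σ|/2 = 318.375.

318.375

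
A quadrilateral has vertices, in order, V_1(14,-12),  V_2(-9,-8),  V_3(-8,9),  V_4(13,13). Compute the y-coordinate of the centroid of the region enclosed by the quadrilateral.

Apply the shoelace (surveyor's) formula. First the cross-terms c_i = x_i·y_{i+1} − x_{i+1}·y_i:
  -220, -145, -221, -338  ⇒  2A = -924, A = -462.
Then Σ (y_i + y_{i+1})·c_i = -945, so ȳ = -945 / (6·(-462)) = 15/44.

15/44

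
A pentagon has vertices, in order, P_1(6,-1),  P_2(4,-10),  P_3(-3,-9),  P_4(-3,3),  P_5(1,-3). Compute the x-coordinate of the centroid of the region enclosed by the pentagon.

101/135

Apply Gauss's area formula. First the cross-terms c_i = x_i·y_{i+1} − x_{i+1}·y_i:
  -56, -66, -36, 6, 17  ⇒  2A = -135, A = -67.5.
Then Σ (x_i + x_{i+1})·c_i = -303, so x̄ = -303 / (6·(-67.5)) = 101/135.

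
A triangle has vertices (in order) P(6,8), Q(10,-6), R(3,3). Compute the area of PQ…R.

31

Apply the shoelace formula: 2A = Σ (x_i·y_{i+1} − x_{i+1}·y_i), indices taken mod 3.
Σ = (-116) + (48) + (6) = -62
Area = |Σ|/2 = 31.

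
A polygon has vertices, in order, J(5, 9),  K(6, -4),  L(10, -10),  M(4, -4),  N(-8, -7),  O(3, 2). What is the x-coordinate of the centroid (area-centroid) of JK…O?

Apply the shoelace (surveyor's) formula. First the cross-terms c_i = x_i·y_{i+1} − x_{i+1}·y_i:
  -74, -20, 0, -60, 5, 17  ⇒  2A = -132, A = -66.
Then Σ (x_i + x_{i+1})·c_i = -783, so x̄ = -783 / (6·(-66)) = 87/44.

87/44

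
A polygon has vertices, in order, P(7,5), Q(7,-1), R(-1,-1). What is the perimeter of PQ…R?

24

|PQ| = √((0)² + (-6)²) = √36 = 6
|QR| = √((-8)² + (0)²) = √64 = 8
|RP| = √((8)² + (6)²) = √100 = 10
Perimeter = 6 + 8 + 10 = 24.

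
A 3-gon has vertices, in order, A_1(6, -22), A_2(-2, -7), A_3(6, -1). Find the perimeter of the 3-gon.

48

|A_1A_2| = √((-8)² + (15)²) = √289 = 17
|A_2A_3| = √((8)² + (6)²) = √100 = 10
|A_3A_1| = √((0)² + (-21)²) = √441 = 21
Perimeter = 17 + 10 + 21 = 48.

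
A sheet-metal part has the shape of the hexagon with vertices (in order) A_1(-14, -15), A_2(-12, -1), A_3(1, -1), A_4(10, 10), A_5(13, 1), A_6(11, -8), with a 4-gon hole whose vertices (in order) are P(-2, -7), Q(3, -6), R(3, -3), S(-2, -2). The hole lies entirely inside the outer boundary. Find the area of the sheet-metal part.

Outer boundary:
Apply Gauss's area formula: 2A = Σ (x_i·y_{i+1} − x_{i+1}·y_i), indices taken mod 6.
A_1→A_2: (-14)(-1) − (-12)(-15) = -166
A_2→A_3: (-12)(-1) − (1)(-1) = 13
A_3→A_4: (1)(10) − (10)(-1) = 20
A_4→A_5: (10)(1) − (13)(10) = -120
A_5→A_6: (13)(-8) − (11)(1) = -115
A_6→A_1: (11)(-15) − (-14)(-8) = -277
Σ = -645
Area = |Σ|/2 = 322.5.
Hole:
Apply Gauss's area formula: 2A = Σ (x_i·y_{i+1} − x_{i+1}·y_i), indices taken mod 4.
Σ = (33) + (9) + (-12) + (10) = 40
Area = |Σ|/2 = 20.
Net area = 322.5 − 20 = 302.5.

302.5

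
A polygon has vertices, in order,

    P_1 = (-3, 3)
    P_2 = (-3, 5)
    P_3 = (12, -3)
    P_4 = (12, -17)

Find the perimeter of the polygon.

|P_1P_2| = √((0)² + (2)²) = √4 = 2
|P_2P_3| = √((15)² + (-8)²) = √289 = 17
|P_3P_4| = √((0)² + (-14)²) = √196 = 14
|P_4P_1| = √((-15)² + (20)²) = √625 = 25
Perimeter = 2 + 17 + 14 + 25 = 58.

58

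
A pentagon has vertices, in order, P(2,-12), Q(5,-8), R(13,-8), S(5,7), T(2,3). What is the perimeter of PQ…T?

|PQ| = √((3)² + (4)²) = √25 = 5
|QR| = √((8)² + (0)²) = √64 = 8
|RS| = √((-8)² + (15)²) = √289 = 17
|ST| = √((-3)² + (-4)²) = √25 = 5
|TP| = √((0)² + (-15)²) = √225 = 15
Perimeter = 5 + 8 + 17 + 5 + 15 = 50.

50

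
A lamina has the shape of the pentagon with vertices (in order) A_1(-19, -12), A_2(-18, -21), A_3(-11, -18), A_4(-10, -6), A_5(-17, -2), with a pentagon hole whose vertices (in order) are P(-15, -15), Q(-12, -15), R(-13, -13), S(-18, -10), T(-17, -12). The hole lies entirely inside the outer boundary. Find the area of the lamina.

111.5

Outer boundary:
A_1→A_2: (-19)(-21) − (-18)(-12) = 183
A_2→A_3: (-18)(-18) − (-11)(-21) = 93
A_3→A_4: (-11)(-6) − (-10)(-18) = -114
A_4→A_5: (-10)(-2) − (-17)(-6) = -82
A_5→A_1: (-17)(-12) − (-19)(-2) = 166
Σ = 246
Area = |Σ|/2 = 123.
Hole:
Σ = (45) + (-39) + (-104) + (46) + (75) = 23
Area = |Σ|/2 = 11.5.
Net area = 123 − 11.5 = 111.5.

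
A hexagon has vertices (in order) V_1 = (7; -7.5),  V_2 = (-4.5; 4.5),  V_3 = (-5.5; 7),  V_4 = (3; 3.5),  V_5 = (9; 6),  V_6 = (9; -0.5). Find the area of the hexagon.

92.625

Σ = (-2.25) + (-6.75) + (-40.25) + (-13.5) + (-58.5) + (-64) = -185.25
Area = |Σ|/2 = 92.625.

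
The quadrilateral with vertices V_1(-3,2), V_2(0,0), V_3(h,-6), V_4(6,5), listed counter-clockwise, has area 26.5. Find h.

-2

The doubled signed area Σ (x_i y_{i+1} − x_{i+1} y_i) is linear in h.
With h=0 it equals 63; the coefficient of h is 5 (from the two edges through V_3).
So 5·h + 63 = 2·26.5 = 53 ⇒ h = -2.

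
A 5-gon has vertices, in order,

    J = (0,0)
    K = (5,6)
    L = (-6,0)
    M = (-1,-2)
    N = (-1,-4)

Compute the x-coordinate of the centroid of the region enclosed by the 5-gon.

Apply Gauss's area formula. First the cross-terms c_i = x_i·y_{i+1} − x_{i+1}·y_i:
  0, 36, 12, 2, 0  ⇒  2A = 50, A = 25.
Then Σ (x_i + x_{i+1})·c_i = -124, so x̄ = -124 / (6·25) = -62/75.

-62/75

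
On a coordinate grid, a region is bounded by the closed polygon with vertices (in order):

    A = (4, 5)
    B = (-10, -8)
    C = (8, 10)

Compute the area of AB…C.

9

Apply the shoelace (surveyor's) formula: 2A = Σ (x_i·y_{i+1} − x_{i+1}·y_i), indices taken mod 3.
Σ = (18) + (-36) + (0) = -18
Area = |Σ|/2 = 9.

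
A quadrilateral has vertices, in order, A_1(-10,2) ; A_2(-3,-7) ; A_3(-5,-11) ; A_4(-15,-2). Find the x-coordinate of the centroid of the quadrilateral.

Apply the shoelace (surveyor's) formula. First the cross-terms c_i = x_i·y_{i+1} − x_{i+1}·y_i:
  76, -2, -155, -50  ⇒  2A = -131, A = -65.5.
Then Σ (x_i + x_{i+1})·c_i = 3378, so x̄ = 3378 / (6·(-65.5)) = -1126/131.

-1126/131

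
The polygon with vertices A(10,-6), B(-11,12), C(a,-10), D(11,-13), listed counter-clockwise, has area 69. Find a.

8

The doubled signed area Σ (x_i y_{i+1} − x_{i+1} y_i) is linear in a.
With a=0 it equals 338; the coefficient of a is -25 (from the two edges through C).
So -25·a + 338 = 2·69 = 138 ⇒ a = 8.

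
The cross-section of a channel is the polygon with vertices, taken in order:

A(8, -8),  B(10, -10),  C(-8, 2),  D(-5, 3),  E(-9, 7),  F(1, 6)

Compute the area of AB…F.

Cross-terms: 0, -60, -14, -8, -61, -56  ⇒  Σ = -199
Area = |Σ|/2 = 99.5.

99.5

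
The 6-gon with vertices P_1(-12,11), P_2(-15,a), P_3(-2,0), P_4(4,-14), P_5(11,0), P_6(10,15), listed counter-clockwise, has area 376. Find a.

The doubled signed area Σ (x_i y_{i+1} − x_{i+1} y_i) is linear in a.
With a=0 it equals 802; the coefficient of a is -10 (from the two edges through P_2).
So -10·a + 802 = 2·376 = 752 ⇒ a = 5.

5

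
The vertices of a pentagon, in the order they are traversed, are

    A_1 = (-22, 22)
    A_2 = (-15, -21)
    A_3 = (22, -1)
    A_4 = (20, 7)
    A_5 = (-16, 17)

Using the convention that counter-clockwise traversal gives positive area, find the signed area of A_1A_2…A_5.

Apply Gauss's area formula: 2A = Σ (x_i·y_{i+1} − x_{i+1}·y_i), indices taken mod 5.
Σ = (792) + (477) + (174) + (452) + (22) = 1917
Signed area = Σ/2 = 958.5 (positive ⇒ counter-clockwise traversal).

958.5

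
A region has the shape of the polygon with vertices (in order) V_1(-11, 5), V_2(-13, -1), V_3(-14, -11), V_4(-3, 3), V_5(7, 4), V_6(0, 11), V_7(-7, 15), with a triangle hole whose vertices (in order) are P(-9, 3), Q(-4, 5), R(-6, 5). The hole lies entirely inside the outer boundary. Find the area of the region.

188.5

Outer boundary:
Apply the shoelace (surveyor's) formula: 2A = Σ (x_i·y_{i+1} − x_{i+1}·y_i), indices taken mod 7.
Σ = (76) + (129) + (-75) + (-33) + (77) + (77) + (130) = 381
Area = |Σ|/2 = 190.5.
Hole:
Apply the shoelace (surveyor's) formula: 2A = Σ (x_i·y_{i+1} − x_{i+1}·y_i), indices taken mod 3.
Σ = (-33) + (10) + (27) = 4
Area = |Σ|/2 = 2.
Net area = 190.5 − 2 = 188.5.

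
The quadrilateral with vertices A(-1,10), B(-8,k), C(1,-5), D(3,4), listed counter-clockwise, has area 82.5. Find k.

Write out the shoelace sum; only the two edges meeting at B involve k:
2·Area = [((-1)·k − (-8)·10) + ((-8)·(-5) − 1·k)] + 53
       = -2·k + 173 = 165
⇒ k = 4.

4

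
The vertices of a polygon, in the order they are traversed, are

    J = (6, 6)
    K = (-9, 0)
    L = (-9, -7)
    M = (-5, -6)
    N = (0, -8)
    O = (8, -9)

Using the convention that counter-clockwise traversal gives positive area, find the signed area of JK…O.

171

J→K: (6)(0) − (-9)(6) = 54
K→L: (-9)(-7) − (-9)(0) = 63
L→M: (-9)(-6) − (-5)(-7) = 19
M→N: (-5)(-8) − (0)(-6) = 40
N→O: (0)(-9) − (8)(-8) = 64
O→J: (8)(6) − (6)(-9) = 102
Σ = 342
Signed area = Σ/2 = 171 (positive ⇒ counter-clockwise traversal).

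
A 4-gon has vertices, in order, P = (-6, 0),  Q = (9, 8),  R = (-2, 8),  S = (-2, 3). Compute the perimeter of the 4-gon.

38

|PQ| = √((15)² + (8)²) = √289 = 17
|QR| = √((-11)² + (0)²) = √121 = 11
|RS| = √((0)² + (-5)²) = √25 = 5
|SP| = √((-4)² + (-3)²) = √25 = 5
Perimeter = 17 + 11 + 5 + 5 = 38.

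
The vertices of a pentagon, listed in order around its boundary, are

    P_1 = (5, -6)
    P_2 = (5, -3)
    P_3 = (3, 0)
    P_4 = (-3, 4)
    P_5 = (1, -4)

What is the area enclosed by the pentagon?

Cross-terms: 15, 9, 12, 8, 14  ⇒  Σ = 58
Area = |Σ|/2 = 29.

29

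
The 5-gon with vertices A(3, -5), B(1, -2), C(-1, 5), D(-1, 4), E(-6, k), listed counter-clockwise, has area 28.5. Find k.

Write out the shoelace sum; only the two edges meeting at E involve k:
2·Area = [((-1)·k − (-6)·4) + ((-6)·(-5) − 3·k)] + 3
       = -4·k + 57 = 57
⇒ k = 0.

0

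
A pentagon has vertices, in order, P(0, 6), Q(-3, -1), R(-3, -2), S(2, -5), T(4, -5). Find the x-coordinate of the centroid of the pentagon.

Apply the surveyor's formula. First the cross-terms c_i = x_i·y_{i+1} − x_{i+1}·y_i:
  18, 3, 19, 10, 24  ⇒  2A = 74, A = 37.
Then Σ (x_i + x_{i+1})·c_i = 65, so x̄ = 65 / (6·37) = 65/222.

65/222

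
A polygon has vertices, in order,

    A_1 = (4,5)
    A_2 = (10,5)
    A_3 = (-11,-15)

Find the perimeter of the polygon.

60

|A_1A_2| = √((6)² + (0)²) = √36 = 6
|A_2A_3| = √((-21)² + (-20)²) = √841 = 29
|A_3A_1| = √((15)² + (20)²) = √625 = 25
Perimeter = 6 + 29 + 25 = 60.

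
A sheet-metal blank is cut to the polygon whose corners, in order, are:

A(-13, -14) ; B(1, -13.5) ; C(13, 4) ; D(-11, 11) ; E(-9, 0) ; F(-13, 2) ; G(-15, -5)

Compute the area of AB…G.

Cross-terms: 189.5, 179.5, 187, 99, -18, 95, 145  ⇒  Σ = 877
Area = |Σ|/2 = 438.5.

438.5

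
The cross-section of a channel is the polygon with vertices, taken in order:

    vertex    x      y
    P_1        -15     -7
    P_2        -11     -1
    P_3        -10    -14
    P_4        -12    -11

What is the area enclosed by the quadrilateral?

Apply the shoelace (surveyor's) formula: 2A = Σ (x_i·y_{i+1} − x_{i+1}·y_i), indices taken mod 4.
Cross-terms: -62, 144, -58, -81  ⇒  Σ = -57
Area = |Σ|/2 = 28.5.

28.5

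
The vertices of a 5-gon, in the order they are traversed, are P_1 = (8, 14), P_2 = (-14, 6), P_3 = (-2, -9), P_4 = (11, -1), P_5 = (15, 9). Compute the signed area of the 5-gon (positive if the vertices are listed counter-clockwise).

367.5

Apply the shoelace formula: 2A = Σ (x_i·y_{i+1} − x_{i+1}·y_i), indices taken mod 5.
Σ = (244) + (138) + (101) + (114) + (138) = 735
Signed area = Σ/2 = 367.5 (positive ⇒ counter-clockwise traversal).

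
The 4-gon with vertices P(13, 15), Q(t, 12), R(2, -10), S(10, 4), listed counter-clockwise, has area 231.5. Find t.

Write out the shoelace sum; only the two edges meeting at Q involve t:
2·Area = [(13·12 − t·15) + (t·(-10) − 2·12)] + 206
       = -25·t + 338 = 463
⇒ t = -5.

-5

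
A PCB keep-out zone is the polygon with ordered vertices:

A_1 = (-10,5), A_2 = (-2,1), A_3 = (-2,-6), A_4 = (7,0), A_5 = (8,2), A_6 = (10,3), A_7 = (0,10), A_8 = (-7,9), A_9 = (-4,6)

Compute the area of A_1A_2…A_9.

Σ = (0) + (14) + (42) + (14) + (4) + (100) + (70) + (-6) + (40) = 278
Area = |Σ|/2 = 139.

139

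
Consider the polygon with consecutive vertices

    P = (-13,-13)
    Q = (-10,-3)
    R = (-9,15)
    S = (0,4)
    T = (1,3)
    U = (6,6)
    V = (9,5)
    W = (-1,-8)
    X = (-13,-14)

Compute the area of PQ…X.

Cross-terms: -91, -177, -36, -4, -12, -24, -67, -90, -13  ⇒  Σ = -514
Area = |Σ|/2 = 257.

257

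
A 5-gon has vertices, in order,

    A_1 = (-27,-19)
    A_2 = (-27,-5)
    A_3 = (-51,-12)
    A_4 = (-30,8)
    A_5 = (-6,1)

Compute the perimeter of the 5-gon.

|A_1A_2| = √((0)² + (14)²) = √196 = 14
|A_2A_3| = √((-24)² + (-7)²) = √625 = 25
|A_3A_4| = √((21)² + (20)²) = √841 = 29
|A_4A_5| = √((24)² + (-7)²) = √625 = 25
|A_5A_1| = √((-21)² + (-20)²) = √841 = 29
Perimeter = 14 + 25 + 29 + 25 + 29 = 122.

122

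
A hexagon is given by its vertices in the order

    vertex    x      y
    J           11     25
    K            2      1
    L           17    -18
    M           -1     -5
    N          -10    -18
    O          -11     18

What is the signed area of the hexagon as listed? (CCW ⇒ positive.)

Apply Gauss's area formula: 2A = Σ (x_i·y_{i+1} − x_{i+1}·y_i), indices taken mod 6.
Σ = (-39) + (-53) + (-103) + (-32) + (-378) + (-473) = -1078
Signed area = Σ/2 = -539 (negative ⇒ clockwise traversal).

-539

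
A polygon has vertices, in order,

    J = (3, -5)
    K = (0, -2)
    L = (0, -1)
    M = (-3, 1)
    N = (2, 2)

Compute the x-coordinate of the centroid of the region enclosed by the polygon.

Apply the shoelace formula. First the cross-terms c_i = x_i·y_{i+1} − x_{i+1}·y_i:
  -6, 0, -3, -8, -16  ⇒  2A = -33, A = -16.5.
Then Σ (x_i + x_{i+1})·c_i = -81, so x̄ = -81 / (6·(-16.5)) = 9/11.

9/11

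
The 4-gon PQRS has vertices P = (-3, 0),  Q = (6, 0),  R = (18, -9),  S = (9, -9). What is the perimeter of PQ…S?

48

|PQ| = √((9)² + (0)²) = √81 = 9
|QR| = √((12)² + (-9)²) = √225 = 15
|RS| = √((-9)² + (0)²) = √81 = 9
|SP| = √((-12)² + (9)²) = √225 = 15
Perimeter = 9 + 15 + 9 + 15 = 48.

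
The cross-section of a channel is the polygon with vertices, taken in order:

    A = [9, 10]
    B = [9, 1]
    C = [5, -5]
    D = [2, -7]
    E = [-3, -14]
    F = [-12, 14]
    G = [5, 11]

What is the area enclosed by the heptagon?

Σ = (-81) + (-50) + (-25) + (-49) + (-210) + (-202) + (-49) = -666
Area = |Σ|/2 = 333.

333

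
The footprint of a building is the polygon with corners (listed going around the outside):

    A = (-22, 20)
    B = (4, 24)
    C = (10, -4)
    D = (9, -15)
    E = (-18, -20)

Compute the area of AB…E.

1114

Cross-terms: -608, -256, -114, -450, -800  ⇒  Σ = -2228
Area = |Σ|/2 = 1114.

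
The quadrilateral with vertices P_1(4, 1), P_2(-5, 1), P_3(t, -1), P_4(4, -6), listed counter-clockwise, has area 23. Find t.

Write out the shoelace sum; only the two edges meeting at P_3 involve t:
2·Area = [((-5)·(-1) − t·1) + (t·(-6) − 4·(-1))] + 37
       = -7·t + 46 = 46
⇒ t = 0.

0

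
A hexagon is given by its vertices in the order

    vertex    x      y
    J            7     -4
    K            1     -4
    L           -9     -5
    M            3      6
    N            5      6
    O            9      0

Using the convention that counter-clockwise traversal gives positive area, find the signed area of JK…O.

-103

Apply the shoelace (surveyor's) formula: 2A = Σ (x_i·y_{i+1} − x_{i+1}·y_i), indices taken mod 6.
J→K: (7)(-4) − (1)(-4) = -24
K→L: (1)(-5) − (-9)(-4) = -41
L→M: (-9)(6) − (3)(-5) = -39
M→N: (3)(6) − (5)(6) = -12
N→O: (5)(0) − (9)(6) = -54
O→J: (9)(-4) − (7)(0) = -36
Σ = -206
Signed area = Σ/2 = -103 (negative ⇒ clockwise traversal).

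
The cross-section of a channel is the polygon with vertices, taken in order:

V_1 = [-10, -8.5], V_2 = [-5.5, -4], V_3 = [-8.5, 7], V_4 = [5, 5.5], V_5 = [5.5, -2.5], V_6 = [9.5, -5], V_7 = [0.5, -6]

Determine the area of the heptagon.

163.125

Cross-terms: -6.75, -72.5, -81.75, -42.75, -3.75, -54.5, -64.25  ⇒  Σ = -326.25
Area = |Σ|/2 = 163.125.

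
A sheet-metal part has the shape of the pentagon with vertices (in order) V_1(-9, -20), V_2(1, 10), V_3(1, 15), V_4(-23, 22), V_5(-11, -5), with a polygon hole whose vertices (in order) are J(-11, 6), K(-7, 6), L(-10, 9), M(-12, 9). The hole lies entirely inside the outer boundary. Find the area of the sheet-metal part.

408

Outer boundary:
Apply the shoelace formula: 2A = Σ (x_i·y_{i+1} − x_{i+1}·y_i), indices taken mod 5.
Σ = (-70) + (5) + (367) + (357) + (175) = 834
Area = |Σ|/2 = 417.
Hole:
Apply the shoelace formula: 2A = Σ (x_i·y_{i+1} − x_{i+1}·y_i), indices taken mod 4.
Σ = (-24) + (-3) + (18) + (27) = 18
Area = |Σ|/2 = 9.
Net area = 417 − 9 = 408.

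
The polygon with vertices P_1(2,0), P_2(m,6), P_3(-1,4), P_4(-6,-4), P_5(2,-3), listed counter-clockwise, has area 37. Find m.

-1

The doubled signed area Σ (x_i y_{i+1} − x_{i+1} y_i) is linear in m.
With m=0 it equals 78; the coefficient of m is 4 (from the two edges through P_2).
So 4·m + 78 = 2·37 = 74 ⇒ m = -1.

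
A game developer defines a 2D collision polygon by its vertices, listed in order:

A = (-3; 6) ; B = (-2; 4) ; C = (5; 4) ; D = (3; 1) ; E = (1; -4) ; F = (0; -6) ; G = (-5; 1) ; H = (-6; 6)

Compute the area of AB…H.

Apply the surveyor's formula: 2A = Σ (x_i·y_{i+1} − x_{i+1}·y_i), indices taken mod 8.
Cross-terms: 0, -28, -7, -13, -6, -30, -24, -18  ⇒  Σ = -126
Area = |Σ|/2 = 63.

63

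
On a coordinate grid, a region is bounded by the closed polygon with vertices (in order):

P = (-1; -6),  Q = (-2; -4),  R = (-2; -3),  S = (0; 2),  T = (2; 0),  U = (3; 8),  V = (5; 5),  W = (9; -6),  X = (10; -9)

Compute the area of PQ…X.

Cross-terms: -8, -2, -4, -4, 16, -25, -75, -21, -69  ⇒  Σ = -192
Area = |Σ|/2 = 96.

96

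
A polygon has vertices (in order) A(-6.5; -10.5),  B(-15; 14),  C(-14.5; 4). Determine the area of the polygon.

Σ = (-248.5) + (143) + (178.25) = 72.75
Area = |Σ|/2 = 36.375.

36.375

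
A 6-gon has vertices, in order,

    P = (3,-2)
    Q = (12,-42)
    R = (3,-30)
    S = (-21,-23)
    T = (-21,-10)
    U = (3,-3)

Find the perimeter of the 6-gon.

120

|PQ| = √((9)² + (-40)²) = √1681 = 41
|QR| = √((-9)² + (12)²) = √225 = 15
|RS| = √((-24)² + (7)²) = √625 = 25
|ST| = √((0)² + (13)²) = √169 = 13
|TU| = √((24)² + (7)²) = √625 = 25
|UP| = √((0)² + (1)²) = √1 = 1
Perimeter = 41 + 15 + 25 + 13 + 25 + 1 = 120.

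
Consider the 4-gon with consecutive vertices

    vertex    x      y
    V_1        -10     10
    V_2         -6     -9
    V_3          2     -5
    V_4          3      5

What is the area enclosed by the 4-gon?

Apply the shoelace formula: 2A = Σ (x_i·y_{i+1} − x_{i+1}·y_i), indices taken mod 4.
Cross-terms: 150, 48, 25, 80  ⇒  Σ = 303
Area = |Σ|/2 = 151.5.

151.5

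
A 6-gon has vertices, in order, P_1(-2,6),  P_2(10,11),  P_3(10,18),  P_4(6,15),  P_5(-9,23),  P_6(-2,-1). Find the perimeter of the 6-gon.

74

|P_1P_2| = √((12)² + (5)²) = √169 = 13
|P_2P_3| = √((0)² + (7)²) = √49 = 7
|P_3P_4| = √((-4)² + (-3)²) = √25 = 5
|P_4P_5| = √((-15)² + (8)²) = √289 = 17
|P_5P_6| = √((7)² + (-24)²) = √625 = 25
|P_6P_1| = √((0)² + (7)²) = √49 = 7
Perimeter = 13 + 7 + 5 + 17 + 25 + 7 = 74.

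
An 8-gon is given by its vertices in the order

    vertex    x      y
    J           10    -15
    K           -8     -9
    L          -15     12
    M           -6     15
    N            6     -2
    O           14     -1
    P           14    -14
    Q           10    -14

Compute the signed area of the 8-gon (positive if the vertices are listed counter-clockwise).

Apply the shoelace formula: 2A = Σ (x_i·y_{i+1} − x_{i+1}·y_i), indices taken mod 8.
Σ = (-210) + (-231) + (-153) + (-78) + (22) + (-182) + (-56) + (-10) = -898
Signed area = Σ/2 = -449 (negative ⇒ clockwise traversal).

-449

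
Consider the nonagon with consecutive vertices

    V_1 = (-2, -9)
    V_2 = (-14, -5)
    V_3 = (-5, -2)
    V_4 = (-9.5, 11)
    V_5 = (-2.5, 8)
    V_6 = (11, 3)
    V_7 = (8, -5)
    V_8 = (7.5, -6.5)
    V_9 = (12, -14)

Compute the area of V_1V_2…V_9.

293.75

Apply the shoelace formula: 2A = Σ (x_i·y_{i+1} − x_{i+1}·y_i), indices taken mod 9.
V_1→V_2: (-2)(-5) − (-14)(-9) = -116
V_2→V_3: (-14)(-2) − (-5)(-5) = 3
V_3→V_4: (-5)(11) − (-9.5)(-2) = -74
V_4→V_5: (-9.5)(8) − (-2.5)(11) = -48.5
V_5→V_6: (-2.5)(3) − (11)(8) = -95.5
V_6→V_7: (11)(-5) − (8)(3) = -79
V_7→V_8: (8)(-6.5) − (7.5)(-5) = -14.5
V_8→V_9: (7.5)(-14) − (12)(-6.5) = -27
V_9→V_1: (12)(-9) − (-2)(-14) = -136
Σ = -587.5
Area = |Σ|/2 = 293.75.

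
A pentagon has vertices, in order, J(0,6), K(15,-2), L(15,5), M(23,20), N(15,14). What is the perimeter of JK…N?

68

|JK| = √((15)² + (-8)²) = √289 = 17
|KL| = √((0)² + (7)²) = √49 = 7
|LM| = √((8)² + (15)²) = √289 = 17
|MN| = √((-8)² + (-6)²) = √100 = 10
|NJ| = √((-15)² + (-8)²) = √289 = 17
Perimeter = 17 + 7 + 17 + 10 + 17 = 68.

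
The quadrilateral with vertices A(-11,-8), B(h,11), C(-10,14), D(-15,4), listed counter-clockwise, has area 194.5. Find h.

3

The doubled signed area Σ (x_i y_{i+1} − x_{i+1} y_i) is linear in h.
With h=0 it equals 323; the coefficient of h is 22 (from the two edges through B).
So 22·h + 323 = 2·194.5 = 389 ⇒ h = 3.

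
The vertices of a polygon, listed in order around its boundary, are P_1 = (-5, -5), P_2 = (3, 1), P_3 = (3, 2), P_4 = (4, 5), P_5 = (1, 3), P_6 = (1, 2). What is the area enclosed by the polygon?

Apply the shoelace formula: 2A = Σ (x_i·y_{i+1} − x_{i+1}·y_i), indices taken mod 6.
Σ = (10) + (3) + (7) + (7) + (-1) + (5) = 31
Area = |Σ|/2 = 15.5.

15.5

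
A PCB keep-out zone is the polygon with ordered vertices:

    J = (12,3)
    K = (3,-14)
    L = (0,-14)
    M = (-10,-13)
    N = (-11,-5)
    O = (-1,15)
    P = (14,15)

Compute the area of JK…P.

Apply the shoelace (surveyor's) formula: 2A = Σ (x_i·y_{i+1} − x_{i+1}·y_i), indices taken mod 7.
Σ = (-177) + (-42) + (-140) + (-93) + (-170) + (-225) + (-138) = -985
Area = |Σ|/2 = 492.5.

492.5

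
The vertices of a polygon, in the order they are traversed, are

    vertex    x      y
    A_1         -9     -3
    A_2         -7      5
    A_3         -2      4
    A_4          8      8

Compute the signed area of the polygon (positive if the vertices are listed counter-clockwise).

-42

Σ = (-66) + (-18) + (-48) + (48) = -84
Signed area = Σ/2 = -42 (negative ⇒ clockwise traversal).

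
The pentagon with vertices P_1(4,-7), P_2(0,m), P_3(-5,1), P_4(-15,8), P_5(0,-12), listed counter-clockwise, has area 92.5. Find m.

Write out the shoelace sum; only the two edges meeting at P_2 involve m:
2·Area = [(4·m − 0·(-7)) + (0·1 − (-5)·m)] + 203
       = 9·m + 203 = 185
⇒ m = -2.

-2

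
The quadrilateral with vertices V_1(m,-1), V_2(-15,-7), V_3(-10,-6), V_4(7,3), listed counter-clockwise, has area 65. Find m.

-12

The doubled signed area Σ (x_i y_{i+1} − x_{i+1} y_i) is linear in m.
With m=0 it equals 10; the coefficient of m is -10 (from the two edges through V_1).
So -10·m + 10 = 2·65 = 130 ⇒ m = -12.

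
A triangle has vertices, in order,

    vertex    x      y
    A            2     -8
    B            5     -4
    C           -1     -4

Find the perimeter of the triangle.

16

|AB| = √((3)² + (4)²) = √25 = 5
|BC| = √((-6)² + (0)²) = √36 = 6
|CA| = √((3)² + (-4)²) = √25 = 5
Perimeter = 5 + 6 + 5 = 16.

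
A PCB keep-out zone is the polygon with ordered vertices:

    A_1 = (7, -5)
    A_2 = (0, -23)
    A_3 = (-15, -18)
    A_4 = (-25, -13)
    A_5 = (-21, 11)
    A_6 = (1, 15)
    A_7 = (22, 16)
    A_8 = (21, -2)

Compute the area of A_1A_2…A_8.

1210

Apply the shoelace formula: 2A = Σ (x_i·y_{i+1} − x_{i+1}·y_i), indices taken mod 8.
Σ = (-161) + (-345) + (-255) + (-548) + (-326) + (-314) + (-380) + (-91) = -2420
Area = |Σ|/2 = 1210.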